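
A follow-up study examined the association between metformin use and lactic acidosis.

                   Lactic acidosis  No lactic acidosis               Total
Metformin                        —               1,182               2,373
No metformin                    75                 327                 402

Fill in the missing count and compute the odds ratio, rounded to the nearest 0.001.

The missing cell is in the exposed row: 2373 − 1182 = 1191.
So a = 1191, b = 1182, c = 75, d = 327.
OR = (a·d)/(b·c) = (1191 × 327) / (1182 × 75) = 389457 / 88650 = 4.39320

4.393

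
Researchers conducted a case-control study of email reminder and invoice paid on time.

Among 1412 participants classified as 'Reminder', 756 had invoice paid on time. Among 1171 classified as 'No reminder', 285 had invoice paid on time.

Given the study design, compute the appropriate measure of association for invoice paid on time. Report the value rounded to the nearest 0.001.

3.583

From the description: a = 756, b = 656, c = 285, d = 886.
This is a case-control study: participants were sampled on outcome status, so risks in the source population cannot be estimated directly — relative risk is not valid here. The odds ratio is the appropriate measure.
OR = (a·d)/(b·c) = (756 × 886) / (656 × 285) = 669816 / 186960 = 3.58267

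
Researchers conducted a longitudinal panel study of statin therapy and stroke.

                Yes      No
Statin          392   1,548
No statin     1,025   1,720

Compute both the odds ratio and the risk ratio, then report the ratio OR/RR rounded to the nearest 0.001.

Cells: a = 392, b = 1548, c = 1025, d = 1720.
OR = (392·1720)/(1548·1025) = 674240/1586700 = 0.42493
Risk in exposed = 392/1940 = 0.20206; risk in unexposed = 1025/2745 = 0.37341; RR = 0.54113
OR/RR = 0.42493 / 0.54113 = 0.78527
The outcome is not rare, so the OR lies further from 1 than the RR.

0.785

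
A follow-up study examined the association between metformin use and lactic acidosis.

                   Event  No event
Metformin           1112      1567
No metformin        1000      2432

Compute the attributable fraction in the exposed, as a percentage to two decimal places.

Cells: a = 1112, b = 1567, c = 1000, d = 2432.
Risk in exposed = 1112/2679 = 0.41508; risk in unexposed = 1000/3432 = 0.29138.
RR = 0.41508/0.29138 = 1.42456
AR% = (RR − 1)/RR × 100 = (1.42456 − 1)/1.42456 × 100 = 29.8027%

29.80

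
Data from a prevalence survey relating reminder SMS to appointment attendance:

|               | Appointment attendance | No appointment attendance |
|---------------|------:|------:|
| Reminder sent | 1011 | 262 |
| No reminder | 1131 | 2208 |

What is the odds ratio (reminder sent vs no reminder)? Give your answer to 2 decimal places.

Cells: a = 1011, b = 262, c = 1131, d = 2208.
OR = (a·d)/(b·c) = (1011 × 2208) / (262 × 1131) = 2232288 / 296322 = 7.53332
The odds of appointment attendance are about 7.53 times as high in the reminder sent group.

7.53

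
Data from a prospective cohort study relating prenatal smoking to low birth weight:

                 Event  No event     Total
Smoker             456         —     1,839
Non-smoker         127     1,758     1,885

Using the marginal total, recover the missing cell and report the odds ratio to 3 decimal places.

4.564

The missing cell is in the exposed row: 1839 − 456 = 1383.
So a = 456, b = 1383, c = 127, d = 1758.
OR = (a·d)/(b·c) = (456 × 1758) / (1383 × 127) = 801648 / 175641 = 4.56413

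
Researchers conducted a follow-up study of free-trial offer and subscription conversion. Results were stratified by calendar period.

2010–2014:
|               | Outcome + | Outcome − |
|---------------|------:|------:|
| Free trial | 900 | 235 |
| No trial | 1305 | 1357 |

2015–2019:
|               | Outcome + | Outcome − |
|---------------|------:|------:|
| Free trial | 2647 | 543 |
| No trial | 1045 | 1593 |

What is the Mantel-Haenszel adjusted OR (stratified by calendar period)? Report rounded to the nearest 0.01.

5.87

OR_MH = Σ(aᵢdᵢ/nᵢ) / Σ(bᵢcᵢ/nᵢ), where nᵢ is the stratum total.
Stratum 1 (2010–2014): n = 3797; a·d/n = 900·1357/3797 = 321.6487; b·c/n = 235·1305/3797 = 80.7677
Stratum 2 (2015–2019): n = 5828; a·d/n = 2647·1593/5828 = 723.5194; b·c/n = 543·1045/5828 = 97.3636
OR_MH = (321.6487 + 723.5194) / (80.7677 + 97.3636) = 1045.1681 / 178.1313 = 5.86740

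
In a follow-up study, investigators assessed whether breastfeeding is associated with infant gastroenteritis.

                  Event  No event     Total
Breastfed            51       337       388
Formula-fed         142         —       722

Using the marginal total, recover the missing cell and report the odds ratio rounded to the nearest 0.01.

0.62

The missing cell is in the unexposed row: 722 − 142 = 580.
So a = 51, b = 337, c = 142, d = 580.
OR = (a·d)/(b·c) = (51 × 580) / (337 × 142) = 29580 / 47854 = 0.61813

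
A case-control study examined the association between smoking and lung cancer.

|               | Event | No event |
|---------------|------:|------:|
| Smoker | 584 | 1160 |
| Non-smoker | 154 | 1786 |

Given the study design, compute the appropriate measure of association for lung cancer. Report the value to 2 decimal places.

5.84

Cells: a = 584, b = 1160, c = 154, d = 1786.
This is a case-control study: participants were sampled on outcome status, so risks in the source population cannot be estimated directly — relative risk is not valid here. The odds ratio is the appropriate measure.
OR = (a·d)/(b·c) = (584 × 1786) / (1160 × 154) = 1043024 / 178640 = 5.83869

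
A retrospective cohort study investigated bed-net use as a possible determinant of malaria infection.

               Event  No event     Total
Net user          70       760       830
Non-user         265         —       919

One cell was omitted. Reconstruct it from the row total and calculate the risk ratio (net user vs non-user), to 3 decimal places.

0.292

The missing cell is in the unexposed row: 919 − 265 = 654.
So a = 70, b = 760, c = 265, d = 654.
RR = [a/(a+b)] / [c/(c+d)] = (70/830) / (265/919) = 0.08434/0.28836 = 0.29248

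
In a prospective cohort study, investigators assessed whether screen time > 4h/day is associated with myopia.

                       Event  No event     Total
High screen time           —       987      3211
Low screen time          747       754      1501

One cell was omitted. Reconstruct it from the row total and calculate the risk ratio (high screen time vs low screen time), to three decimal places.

The missing cell is in the exposed row: 3211 − 987 = 2224.
So a = 2224, b = 987, c = 747, d = 754.
RR = [a/(a+b)] / [c/(c+d)] = (2224/3211) / (747/1501) = 0.69262/0.49767 = 1.39173

1.392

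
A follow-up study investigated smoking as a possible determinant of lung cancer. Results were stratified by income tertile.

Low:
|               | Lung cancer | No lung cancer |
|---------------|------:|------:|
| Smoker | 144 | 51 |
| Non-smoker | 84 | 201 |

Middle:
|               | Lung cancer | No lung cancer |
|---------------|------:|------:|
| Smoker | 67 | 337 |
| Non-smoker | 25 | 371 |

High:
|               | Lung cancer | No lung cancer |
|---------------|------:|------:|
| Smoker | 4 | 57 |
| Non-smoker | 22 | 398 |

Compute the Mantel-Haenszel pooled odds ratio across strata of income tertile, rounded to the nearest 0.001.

OR_MH = Σ(aᵢdᵢ/nᵢ) / Σ(bᵢcᵢ/nᵢ), where nᵢ is the stratum total.
Stratum 1 (Low): n = 480; a·d/n = 144·201/480 = 60.3000; b·c/n = 51·84/480 = 8.9250
Stratum 2 (Middle): n = 800; a·d/n = 67·371/800 = 31.0712; b·c/n = 337·25/800 = 10.5312
Stratum 3 (High): n = 481; a·d/n = 4·398/481 = 3.3098; b·c/n = 57·22/481 = 2.6071
OR_MH = (60.3000 + 31.0712 + 3.3098) / (8.9250 + 10.5312 + 2.6071) = 94.6810 / 22.0633 = 4.29133

4.291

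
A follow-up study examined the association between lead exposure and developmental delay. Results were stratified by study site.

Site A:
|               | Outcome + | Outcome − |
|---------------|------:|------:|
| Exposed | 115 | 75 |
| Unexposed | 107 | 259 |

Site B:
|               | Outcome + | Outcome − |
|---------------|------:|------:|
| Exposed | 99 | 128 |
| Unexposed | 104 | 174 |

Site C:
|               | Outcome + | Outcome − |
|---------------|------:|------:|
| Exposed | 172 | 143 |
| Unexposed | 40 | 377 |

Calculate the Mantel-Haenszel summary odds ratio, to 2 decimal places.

3.63

OR_MH = Σ(aᵢdᵢ/nᵢ) / Σ(bᵢcᵢ/nᵢ), where nᵢ is the stratum total.
Stratum 1 (Site A): n = 556; a·d/n = 115·259/556 = 53.5701; b·c/n = 75·107/556 = 14.4335
Stratum 2 (Site B): n = 505; a·d/n = 99·174/505 = 34.1109; b·c/n = 128·104/505 = 26.3604
Stratum 3 (Site C): n = 732; a·d/n = 172·377/732 = 88.5847; b·c/n = 143·40/732 = 7.8142
OR_MH = (53.5701 + 34.1109 + 88.5847) / (14.4335 + 26.3604 + 7.8142) = 176.2657 / 48.6081 = 3.62627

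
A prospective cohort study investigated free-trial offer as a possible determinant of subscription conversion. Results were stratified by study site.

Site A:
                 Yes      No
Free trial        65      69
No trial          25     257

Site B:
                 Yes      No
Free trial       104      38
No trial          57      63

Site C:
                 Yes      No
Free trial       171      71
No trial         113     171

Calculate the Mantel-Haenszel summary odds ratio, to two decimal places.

OR_MH = Σ(aᵢdᵢ/nᵢ) / Σ(bᵢcᵢ/nᵢ), where nᵢ is the stratum total.
Stratum 1 (Site A): n = 416; a·d/n = 65·257/416 = 40.1562; b·c/n = 69·25/416 = 4.1466
Stratum 2 (Site B): n = 262; a·d/n = 104·63/262 = 25.0076; b·c/n = 38·57/262 = 8.2672
Stratum 3 (Site C): n = 526; a·d/n = 171·171/526 = 55.5913; b·c/n = 71·113/526 = 15.2529
OR_MH = (40.1562 + 25.0076 + 55.5913) / (4.1466 + 8.2672 + 15.2529) = 120.7551 / 27.6667 = 4.36464

4.36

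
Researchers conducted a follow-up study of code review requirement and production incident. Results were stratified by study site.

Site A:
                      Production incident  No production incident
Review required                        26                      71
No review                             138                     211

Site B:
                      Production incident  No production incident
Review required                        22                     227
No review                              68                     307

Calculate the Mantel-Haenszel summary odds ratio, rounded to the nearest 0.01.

OR_MH = Σ(aᵢdᵢ/nᵢ) / Σ(bᵢcᵢ/nᵢ), where nᵢ is the stratum total.
Stratum 1 (Site A): n = 446; a·d/n = 26·211/446 = 12.3004; b·c/n = 71·138/446 = 21.9686
Stratum 2 (Site B): n = 624; a·d/n = 22·307/624 = 10.8237; b·c/n = 227·68/624 = 24.7372
OR_MH = (12.3004 + 10.8237) / (21.9686 + 24.7372) = 23.1242 / 46.7058 = 0.49510

0.50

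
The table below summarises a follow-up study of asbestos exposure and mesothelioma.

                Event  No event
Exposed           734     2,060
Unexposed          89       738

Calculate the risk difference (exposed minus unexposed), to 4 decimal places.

0.1551

Cells: a = 734, b = 2060, c = 89, d = 738.
Risk in exposed = 734/2794 = 0.262706; risk in unexposed = 89/827 = 0.107618.
Risk difference = 0.262706 − 0.107618 = 0.155088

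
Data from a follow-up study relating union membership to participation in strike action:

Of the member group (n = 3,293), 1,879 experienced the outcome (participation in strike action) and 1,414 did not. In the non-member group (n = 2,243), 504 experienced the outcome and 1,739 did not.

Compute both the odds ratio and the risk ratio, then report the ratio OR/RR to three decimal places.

1.806

From the description: a = 1879, b = 1414, c = 504, d = 1739.
OR = (1879·1739)/(1414·504) = 3267581/712656 = 4.58507
Risk in exposed = 1879/3293 = 0.57060; risk in unexposed = 504/2243 = 0.22470; RR = 2.53942
OR/RR = 4.58507 / 2.53942 = 1.80556
The outcome is not rare, so the OR lies further from 1 than the RR.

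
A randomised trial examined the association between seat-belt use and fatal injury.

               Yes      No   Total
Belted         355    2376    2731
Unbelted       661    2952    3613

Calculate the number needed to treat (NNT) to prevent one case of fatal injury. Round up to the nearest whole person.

19

Risk in treated group = 355/2731 = 0.12999; risk in control = 661/3613 = 0.18295.
Absolute risk reduction = 0.18295 − 0.12999 = 0.05296
NNT = 1 / ARR = 1 / 0.05296 = 18.882 → round up → 19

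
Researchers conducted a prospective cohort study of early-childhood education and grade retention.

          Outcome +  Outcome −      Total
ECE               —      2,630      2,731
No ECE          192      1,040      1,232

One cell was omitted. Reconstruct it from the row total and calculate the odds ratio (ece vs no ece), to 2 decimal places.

0.21

The missing cell is in the exposed row: 2731 − 2630 = 101.
So a = 101, b = 2630, c = 192, d = 1040.
OR = (a·d)/(b·c) = (101 × 1040) / (2630 × 192) = 105040 / 504960 = 0.20802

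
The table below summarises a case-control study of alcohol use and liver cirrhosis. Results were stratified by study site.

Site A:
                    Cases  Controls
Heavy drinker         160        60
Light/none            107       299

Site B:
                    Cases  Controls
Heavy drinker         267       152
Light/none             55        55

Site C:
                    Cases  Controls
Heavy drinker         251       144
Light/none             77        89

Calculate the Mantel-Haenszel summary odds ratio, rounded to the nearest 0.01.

OR_MH = Σ(aᵢdᵢ/nᵢ) / Σ(bᵢcᵢ/nᵢ), where nᵢ is the stratum total.
Stratum 1 (Site A): n = 626; a·d/n = 160·299/626 = 76.4217; b·c/n = 60·107/626 = 10.2556
Stratum 2 (Site B): n = 529; a·d/n = 267·55/529 = 27.7599; b·c/n = 152·55/529 = 15.8034
Stratum 3 (Site C): n = 561; a·d/n = 251·89/561 = 39.8200; b·c/n = 144·77/561 = 19.7647
OR_MH = (76.4217 + 27.7599 + 39.8200) / (10.2556 + 15.8034 + 19.7647) = 144.0016 / 45.8237 = 3.14251

3.14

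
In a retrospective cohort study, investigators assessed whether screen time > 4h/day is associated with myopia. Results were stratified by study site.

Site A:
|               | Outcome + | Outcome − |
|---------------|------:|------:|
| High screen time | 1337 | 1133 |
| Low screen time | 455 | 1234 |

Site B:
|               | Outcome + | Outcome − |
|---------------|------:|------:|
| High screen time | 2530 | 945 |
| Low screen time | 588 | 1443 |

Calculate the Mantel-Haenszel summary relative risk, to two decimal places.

2.30

RR_MH = Σ(aᵢ·n₀ᵢ/nᵢ) / Σ(cᵢ·n₁ᵢ/nᵢ), with n₁ᵢ = aᵢ+bᵢ (exposed), n₀ᵢ = cᵢ+dᵢ (unexposed), nᵢ = n₁ᵢ+n₀ᵢ.
Stratum 1 (Site A): n₁ = 2470, n₀ = 1689, n = 4159; a·n₀/n = 1337·1689/4159 = 542.9654; c·n₁/n = 455·2470/4159 = 270.2212
Stratum 2 (Site B): n₁ = 3475, n₀ = 2031, n = 5506; a·n₀/n = 2530·2031/5506 = 933.2419; c·n₁/n = 588·3475/5506 = 371.1042
RR_MH = (542.9654 + 933.2419) / (270.2212 + 371.1042) = 1476.2073 / 641.3255 = 2.30181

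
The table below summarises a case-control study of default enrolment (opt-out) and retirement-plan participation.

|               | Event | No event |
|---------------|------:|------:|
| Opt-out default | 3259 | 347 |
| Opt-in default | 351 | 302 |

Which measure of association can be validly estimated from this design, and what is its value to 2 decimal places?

Cells: a = 3259, b = 347, c = 351, d = 302.
This is a case-control study: participants were sampled on outcome status, so risks in the source population cannot be estimated directly — relative risk is not valid here. The odds ratio is the appropriate measure.
OR = (a·d)/(b·c) = (3259 × 302) / (347 × 351) = 984218 / 121797 = 8.08081

8.08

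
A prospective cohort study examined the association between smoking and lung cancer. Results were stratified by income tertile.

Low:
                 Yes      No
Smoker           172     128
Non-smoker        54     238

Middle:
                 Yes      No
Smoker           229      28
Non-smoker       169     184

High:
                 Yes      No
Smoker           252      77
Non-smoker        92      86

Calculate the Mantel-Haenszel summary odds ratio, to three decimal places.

5.417

OR_MH = Σ(aᵢdᵢ/nᵢ) / Σ(bᵢcᵢ/nᵢ), where nᵢ is the stratum total.
Stratum 1 (Low): n = 592; a·d/n = 172·238/592 = 69.1486; b·c/n = 128·54/592 = 11.6757
Stratum 2 (Middle): n = 610; a·d/n = 229·184/610 = 69.0754; b·c/n = 28·169/610 = 7.7574
Stratum 3 (High): n = 507; a·d/n = 252·86/507 = 42.7456; b·c/n = 77·92/507 = 13.9724
OR_MH = (69.1486 + 69.0754 + 42.7456) / (11.6757 + 7.7574 + 13.9724) = 180.9696 / 33.4054 = 5.41737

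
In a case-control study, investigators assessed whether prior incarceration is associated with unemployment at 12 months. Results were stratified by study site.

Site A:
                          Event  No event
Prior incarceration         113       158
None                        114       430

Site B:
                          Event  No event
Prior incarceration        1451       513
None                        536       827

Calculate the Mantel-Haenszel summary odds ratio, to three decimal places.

4.012

OR_MH = Σ(aᵢdᵢ/nᵢ) / Σ(bᵢcᵢ/nᵢ), where nᵢ is the stratum total.
Stratum 1 (Site A): n = 815; a·d/n = 113·430/815 = 59.6196; b·c/n = 158·114/815 = 22.1006
Stratum 2 (Site B): n = 3327; a·d/n = 1451·827/3327 = 360.6784; b·c/n = 513·536/3327 = 82.6474
OR_MH = (59.6196 + 360.6784) / (22.1006 + 82.6474) = 420.2980 / 104.7480 = 4.01247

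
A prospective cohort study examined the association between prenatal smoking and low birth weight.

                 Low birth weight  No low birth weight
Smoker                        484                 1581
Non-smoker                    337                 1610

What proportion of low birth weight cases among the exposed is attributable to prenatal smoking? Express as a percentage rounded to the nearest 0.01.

26.15

Cells: a = 484, b = 1581, c = 337, d = 1610.
Risk in exposed = 484/2065 = 0.23438; risk in unexposed = 337/1947 = 0.17309.
RR = 0.23438/0.17309 = 1.35413
AR% = (RR − 1)/RR × 100 = (1.35413 − 1)/1.35413 × 100 = 26.1520%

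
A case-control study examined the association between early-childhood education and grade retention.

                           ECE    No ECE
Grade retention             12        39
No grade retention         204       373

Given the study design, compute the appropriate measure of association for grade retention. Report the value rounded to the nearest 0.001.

0.563

Reading the table with exposure as columns: a = 12 (ECE, case), b = 204 (ECE, non-case), c = 39 (No ECE, case), d = 373.
This is a case-control study: participants were sampled on outcome status, so risks in the source population cannot be estimated directly — relative risk is not valid here. The odds ratio is the appropriate measure.
OR = (a·d)/(b·c) = (12 × 373) / (204 × 39) = 4476 / 7956 = 0.56259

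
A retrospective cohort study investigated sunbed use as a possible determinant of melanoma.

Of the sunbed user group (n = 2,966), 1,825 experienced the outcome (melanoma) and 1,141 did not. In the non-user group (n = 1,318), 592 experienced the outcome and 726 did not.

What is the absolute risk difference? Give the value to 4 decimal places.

From the description: a = 1825, b = 1141, c = 592, d = 726.
Risk in exposed = 1825/2966 = 0.615307; risk in unexposed = 592/1318 = 0.449165.
Risk difference = 0.615307 − 0.449165 = 0.166141

0.1661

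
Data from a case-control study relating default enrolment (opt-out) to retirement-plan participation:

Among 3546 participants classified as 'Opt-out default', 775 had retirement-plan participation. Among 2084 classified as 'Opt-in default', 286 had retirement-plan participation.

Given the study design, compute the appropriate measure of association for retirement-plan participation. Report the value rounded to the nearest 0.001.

From the description: a = 775, b = 2771, c = 286, d = 1798.
This is a case-control study: participants were sampled on outcome status, so risks in the source population cannot be estimated directly — relative risk is not valid here. The odds ratio is the appropriate measure.
OR = (a·d)/(b·c) = (775 × 1798) / (2771 × 286) = 1393450 / 792506 = 1.75828

1.758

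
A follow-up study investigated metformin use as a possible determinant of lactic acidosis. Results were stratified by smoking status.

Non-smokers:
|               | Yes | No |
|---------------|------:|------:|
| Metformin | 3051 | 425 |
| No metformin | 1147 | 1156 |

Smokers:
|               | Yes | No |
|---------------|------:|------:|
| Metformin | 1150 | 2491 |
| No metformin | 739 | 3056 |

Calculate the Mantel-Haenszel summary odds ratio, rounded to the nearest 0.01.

3.26

OR_MH = Σ(aᵢdᵢ/nᵢ) / Σ(bᵢcᵢ/nᵢ), where nᵢ is the stratum total.
Stratum 1 (Non-smokers): n = 5779; a·d/n = 3051·1156/5779 = 610.3056; b·c/n = 425·1147/5779 = 84.3528
Stratum 2 (Smokers): n = 7436; a·d/n = 1150·3056/7436 = 472.6197; b·c/n = 2491·739/7436 = 247.5590
OR_MH = (610.3056 + 472.6197) / (84.3528 + 247.5590) = 1082.9253 / 331.9119 = 3.26269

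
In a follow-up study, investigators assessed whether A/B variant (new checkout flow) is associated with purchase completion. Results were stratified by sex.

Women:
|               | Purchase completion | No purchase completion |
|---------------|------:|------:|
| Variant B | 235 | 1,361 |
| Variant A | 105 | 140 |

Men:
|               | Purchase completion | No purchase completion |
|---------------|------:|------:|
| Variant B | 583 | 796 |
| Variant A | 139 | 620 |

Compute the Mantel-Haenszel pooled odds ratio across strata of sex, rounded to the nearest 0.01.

OR_MH = Σ(aᵢdᵢ/nᵢ) / Σ(bᵢcᵢ/nᵢ), where nᵢ is the stratum total.
Stratum 1 (Women): n = 1841; a·d/n = 235·140/1841 = 17.8707; b·c/n = 1361·105/1841 = 77.6236
Stratum 2 (Men): n = 2138; a·d/n = 583·620/2138 = 169.0645; b·c/n = 796·139/2138 = 51.7512
OR_MH = (17.8707 + 169.0645) / (77.6236 + 51.7512) = 186.9353 / 129.3747 = 1.44491

1.44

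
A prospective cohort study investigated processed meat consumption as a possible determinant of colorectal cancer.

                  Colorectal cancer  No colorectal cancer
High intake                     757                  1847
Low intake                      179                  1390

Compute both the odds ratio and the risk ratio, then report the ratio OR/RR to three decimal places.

Cells: a = 757, b = 1847, c = 179, d = 1390.
OR = (757·1390)/(1847·179) = 1052230/330613 = 3.18266
Risk in exposed = 757/2604 = 0.29071; risk in unexposed = 179/1569 = 0.11409; RR = 2.54815
OR/RR = 3.18266 / 2.54815 = 1.24901
The outcome is not rare, so the OR lies further from 1 than the RR.

1.249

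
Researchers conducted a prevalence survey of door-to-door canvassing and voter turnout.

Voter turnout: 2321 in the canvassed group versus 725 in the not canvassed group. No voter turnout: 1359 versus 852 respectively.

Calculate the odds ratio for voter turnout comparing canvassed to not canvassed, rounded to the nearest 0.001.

2.007

From the description: a = 2321, b = 1359, c = 725, d = 852.
OR = (a·d)/(b·c) = (2321 × 852) / (1359 × 725) = 1977492 / 985275 = 2.00705
The odds of voter turnout are about 2.01 times as high in the canvassed group.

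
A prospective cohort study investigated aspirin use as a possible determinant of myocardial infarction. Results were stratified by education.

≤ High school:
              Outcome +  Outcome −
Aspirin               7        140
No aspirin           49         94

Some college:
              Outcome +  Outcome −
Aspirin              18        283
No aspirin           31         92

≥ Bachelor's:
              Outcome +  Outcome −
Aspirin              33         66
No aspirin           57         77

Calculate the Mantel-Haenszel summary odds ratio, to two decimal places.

0.28

OR_MH = Σ(aᵢdᵢ/nᵢ) / Σ(bᵢcᵢ/nᵢ), where nᵢ is the stratum total.
Stratum 1 (≤ High school): n = 290; a·d/n = 7·94/290 = 2.2690; b·c/n = 140·49/290 = 23.6552
Stratum 2 (Some college): n = 424; a·d/n = 18·92/424 = 3.9057; b·c/n = 283·31/424 = 20.6910
Stratum 3 (≥ Bachelor's): n = 233; a·d/n = 33·77/233 = 10.9056; b·c/n = 66·57/233 = 16.1459
OR_MH = (2.2690 + 3.9057 + 10.9056) / (23.6552 + 20.6910 + 16.1459) = 17.0802 / 60.4921 = 0.28235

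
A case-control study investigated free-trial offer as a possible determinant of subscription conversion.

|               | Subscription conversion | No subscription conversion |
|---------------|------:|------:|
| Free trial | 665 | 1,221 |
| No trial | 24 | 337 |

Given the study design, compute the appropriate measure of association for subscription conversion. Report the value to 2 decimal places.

7.65

Cells: a = 665, b = 1221, c = 24, d = 337.
This is a case-control study: participants were sampled on outcome status, so risks in the source population cannot be estimated directly — relative risk is not valid here. The odds ratio is the appropriate measure.
OR = (a·d)/(b·c) = (665 × 337) / (1221 × 24) = 224105 / 29304 = 7.64759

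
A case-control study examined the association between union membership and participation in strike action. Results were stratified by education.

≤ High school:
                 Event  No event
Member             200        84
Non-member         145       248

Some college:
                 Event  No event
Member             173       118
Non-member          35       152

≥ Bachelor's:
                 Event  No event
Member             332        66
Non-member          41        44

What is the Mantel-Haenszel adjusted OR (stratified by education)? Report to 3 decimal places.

OR_MH = Σ(aᵢdᵢ/nᵢ) / Σ(bᵢcᵢ/nᵢ), where nᵢ is the stratum total.
Stratum 1 (≤ High school): n = 677; a·d/n = 200·248/677 = 73.2644; b·c/n = 84·145/677 = 17.9911
Stratum 2 (Some college): n = 478; a·d/n = 173·152/478 = 55.0126; b·c/n = 118·35/478 = 8.6402
Stratum 3 (≥ Bachelor's): n = 483; a·d/n = 332·44/483 = 30.2443; b·c/n = 66·41/483 = 5.6025
OR_MH = (73.2644 + 55.0126 + 30.2443) / (17.9911 + 8.6402 + 5.6025) = 158.5213 / 32.2338 = 4.91786

4.918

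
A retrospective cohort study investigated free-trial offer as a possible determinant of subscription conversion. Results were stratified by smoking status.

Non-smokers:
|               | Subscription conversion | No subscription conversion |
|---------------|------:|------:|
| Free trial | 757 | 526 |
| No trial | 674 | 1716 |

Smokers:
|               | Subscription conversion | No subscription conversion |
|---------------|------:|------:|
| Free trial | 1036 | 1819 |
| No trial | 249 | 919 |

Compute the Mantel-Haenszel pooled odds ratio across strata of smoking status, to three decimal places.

2.823

OR_MH = Σ(aᵢdᵢ/nᵢ) / Σ(bᵢcᵢ/nᵢ), where nᵢ is the stratum total.
Stratum 1 (Non-smokers): n = 3673; a·d/n = 757·1716/3673 = 353.6651; b·c/n = 526·674/3673 = 96.5216
Stratum 2 (Smokers): n = 4023; a·d/n = 1036·919/4023 = 236.6602; b·c/n = 1819·249/4023 = 112.5854
OR_MH = (353.6651 + 236.6602) / (96.5216 + 112.5854) = 590.3253 / 209.1070 = 2.82308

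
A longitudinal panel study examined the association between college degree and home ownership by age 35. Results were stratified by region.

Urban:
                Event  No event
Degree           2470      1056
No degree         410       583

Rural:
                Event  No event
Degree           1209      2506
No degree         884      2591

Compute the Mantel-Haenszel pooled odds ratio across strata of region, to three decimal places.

OR_MH = Σ(aᵢdᵢ/nᵢ) / Σ(bᵢcᵢ/nᵢ), where nᵢ is the stratum total.
Stratum 1 (Urban): n = 4519; a·d/n = 2470·583/4519 = 318.6568; b·c/n = 1056·410/4519 = 95.8088
Stratum 2 (Rural): n = 7190; a·d/n = 1209·2591/7190 = 435.6772; b·c/n = 2506·884/7190 = 308.1090
OR_MH = (318.6568 + 435.6772) / (95.8088 + 308.1090) = 754.3340 / 403.9178 = 1.86754

1.868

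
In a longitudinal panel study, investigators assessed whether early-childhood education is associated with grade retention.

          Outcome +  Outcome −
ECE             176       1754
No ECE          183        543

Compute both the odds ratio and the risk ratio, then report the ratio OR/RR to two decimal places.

0.82

Cells: a = 176, b = 1754, c = 183, d = 543.
OR = (176·543)/(1754·183) = 95568/320982 = 0.29774
Risk in exposed = 176/1930 = 0.09119; risk in unexposed = 183/726 = 0.25207; RR = 0.36178
OR/RR = 0.29774 / 0.36178 = 0.82298
The outcome is not rare, so the OR lies further from 1 than the RR.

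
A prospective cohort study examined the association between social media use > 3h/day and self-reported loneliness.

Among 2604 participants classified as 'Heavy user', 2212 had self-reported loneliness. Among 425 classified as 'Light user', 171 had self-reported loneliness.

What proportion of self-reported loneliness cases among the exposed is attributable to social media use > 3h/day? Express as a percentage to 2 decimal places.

From the description: a = 2212, b = 392, c = 171, d = 254.
Risk in exposed = 2212/2604 = 0.84946; risk in unexposed = 171/425 = 0.40235.
RR = 0.84946/0.40235 = 2.11124
AR% = (RR − 1)/RR × 100 = (2.11124 − 1)/2.11124 × 100 = 52.6344%

52.63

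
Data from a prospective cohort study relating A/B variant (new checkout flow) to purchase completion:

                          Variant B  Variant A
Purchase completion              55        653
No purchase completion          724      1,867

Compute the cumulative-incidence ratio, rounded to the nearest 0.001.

Reading the table with exposure as columns: a = 55 (Variant B, case), b = 724 (Variant B, non-case), c = 653 (Variant A, case), d = 1867.
Risk in exposed = 55/779 = 0.07060; risk in unexposed = 653/2520 = 0.25913.
RR = 0.07060 / 0.25913 = 0.27247
The risk is 73% lower among the exposed than among the unexposed.

0.272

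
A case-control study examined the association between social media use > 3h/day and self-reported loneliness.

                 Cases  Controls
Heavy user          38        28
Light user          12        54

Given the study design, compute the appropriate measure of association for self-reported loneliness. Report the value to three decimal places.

Cells: a = 38, b = 28, c = 12, d = 54.
This is a case-control study: participants were sampled on outcome status, so risks in the source population cannot be estimated directly — relative risk is not valid here. The odds ratio is the appropriate measure.
OR = (a·d)/(b·c) = (38 × 54) / (28 × 12) = 2052 / 336 = 6.10714

6.107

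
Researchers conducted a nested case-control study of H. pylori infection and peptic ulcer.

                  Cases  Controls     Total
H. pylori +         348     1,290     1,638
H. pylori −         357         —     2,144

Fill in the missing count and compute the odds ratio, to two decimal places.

The missing cell is in the unexposed row: 2144 − 357 = 1787.
So a = 348, b = 1290, c = 357, d = 1787.
OR = (a·d)/(b·c) = (348 × 1787) / (1290 × 357) = 621876 / 460530 = 1.35035

1.35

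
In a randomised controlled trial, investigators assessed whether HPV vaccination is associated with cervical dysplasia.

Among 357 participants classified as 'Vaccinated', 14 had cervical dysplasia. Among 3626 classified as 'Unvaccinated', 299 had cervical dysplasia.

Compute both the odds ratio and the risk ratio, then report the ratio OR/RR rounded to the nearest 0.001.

0.955

From the description: a = 14, b = 343, c = 299, d = 3327.
OR = (14·3327)/(343·299) = 46578/102557 = 0.45417
Risk in exposed = 14/357 = 0.03922; risk in unexposed = 299/3626 = 0.08246; RR = 0.47557
OR/RR = 0.45417 / 0.47557 = 0.95499
The outcome is rare in both groups, so OR ≈ RR (ratio near 1).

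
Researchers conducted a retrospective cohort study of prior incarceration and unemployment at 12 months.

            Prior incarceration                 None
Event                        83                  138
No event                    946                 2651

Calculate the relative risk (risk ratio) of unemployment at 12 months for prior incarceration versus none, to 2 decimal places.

Reading the table with exposure as columns: a = 83 (Prior incarceration, case), b = 946 (Prior incarceration, non-case), c = 138 (None, case), d = 2651.
Risk in exposed = 83/1029 = 0.08066; risk in unexposed = 138/2789 = 0.04948.
RR = 0.08066 / 0.04948 = 1.63017
The risk among the exposed is 1.63 times that among the unexposed.

1.63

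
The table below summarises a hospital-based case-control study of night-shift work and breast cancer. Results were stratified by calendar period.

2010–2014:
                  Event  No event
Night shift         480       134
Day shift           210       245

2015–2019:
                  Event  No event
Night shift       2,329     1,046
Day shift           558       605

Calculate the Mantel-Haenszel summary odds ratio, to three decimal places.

OR_MH = Σ(aᵢdᵢ/nᵢ) / Σ(bᵢcᵢ/nᵢ), where nᵢ is the stratum total.
Stratum 1 (2010–2014): n = 1069; a·d/n = 480·245/1069 = 110.0094; b·c/n = 134·210/1069 = 26.3237
Stratum 2 (2015–2019): n = 4538; a·d/n = 2329·605/4538 = 310.4991; b·c/n = 1046·558/4538 = 128.6179
OR_MH = (110.0094 + 310.4991) / (26.3237 + 128.6179) = 420.5085 / 154.9416 = 2.71398

2.714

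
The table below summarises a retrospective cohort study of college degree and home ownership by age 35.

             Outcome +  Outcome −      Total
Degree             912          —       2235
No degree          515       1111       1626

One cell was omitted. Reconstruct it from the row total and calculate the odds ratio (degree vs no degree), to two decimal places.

The missing cell is in the exposed row: 2235 − 912 = 1323.
So a = 912, b = 1323, c = 515, d = 1111.
OR = (a·d)/(b·c) = (912 × 1111) / (1323 × 515) = 1013232 / 681345 = 1.48711

1.49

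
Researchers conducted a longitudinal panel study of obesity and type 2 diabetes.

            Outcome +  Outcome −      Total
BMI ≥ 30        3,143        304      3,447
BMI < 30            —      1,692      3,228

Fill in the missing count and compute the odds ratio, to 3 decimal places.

11.389

The missing cell is in the unexposed row: 3228 − 1692 = 1536.
So a = 3143, b = 304, c = 1536, d = 1692.
OR = (a·d)/(b·c) = (3143 × 1692) / (304 × 1536) = 5317956 / 466944 = 11.38885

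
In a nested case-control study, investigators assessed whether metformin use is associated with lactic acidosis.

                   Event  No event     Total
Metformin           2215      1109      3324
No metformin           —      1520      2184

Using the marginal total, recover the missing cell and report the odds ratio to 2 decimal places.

The missing cell is in the unexposed row: 2184 − 1520 = 664.
So a = 2215, b = 1109, c = 664, d = 1520.
OR = (a·d)/(b·c) = (2215 × 1520) / (1109 × 664) = 3366800 / 736376 = 4.57212

4.57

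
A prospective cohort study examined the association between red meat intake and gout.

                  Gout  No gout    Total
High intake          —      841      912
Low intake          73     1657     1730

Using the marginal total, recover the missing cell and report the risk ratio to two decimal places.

1.84

The missing cell is in the exposed row: 912 − 841 = 71.
So a = 71, b = 841, c = 73, d = 1657.
RR = [a/(a+b)] / [c/(c+d)] = (71/912) / (73/1730) = 0.07785/0.04220 = 1.84496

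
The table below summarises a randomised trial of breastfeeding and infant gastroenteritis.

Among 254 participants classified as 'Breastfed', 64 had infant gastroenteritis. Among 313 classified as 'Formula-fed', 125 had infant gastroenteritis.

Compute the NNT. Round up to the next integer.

7

Risk in treated group = 64/254 = 0.25197; risk in control = 125/313 = 0.39936.
Absolute risk reduction = 0.39936 − 0.25197 = 0.14739
NNT = 1 / ARR = 1 / 0.14739 = 6.785 → round up → 7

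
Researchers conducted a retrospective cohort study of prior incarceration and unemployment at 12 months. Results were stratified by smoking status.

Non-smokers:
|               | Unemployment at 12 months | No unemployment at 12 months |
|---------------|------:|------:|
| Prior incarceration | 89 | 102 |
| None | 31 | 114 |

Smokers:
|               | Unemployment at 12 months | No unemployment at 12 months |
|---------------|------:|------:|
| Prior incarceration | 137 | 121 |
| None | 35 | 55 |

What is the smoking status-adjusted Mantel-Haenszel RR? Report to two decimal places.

1.69

RR_MH = Σ(aᵢ·n₀ᵢ/nᵢ) / Σ(cᵢ·n₁ᵢ/nᵢ), with n₁ᵢ = aᵢ+bᵢ (exposed), n₀ᵢ = cᵢ+dᵢ (unexposed), nᵢ = n₁ᵢ+n₀ᵢ.
Stratum 1 (Non-smokers): n₁ = 191, n₀ = 145, n = 336; a·n₀/n = 89·145/336 = 38.4077; c·n₁/n = 31·191/336 = 17.6220
Stratum 2 (Smokers): n₁ = 258, n₀ = 90, n = 348; a·n₀/n = 137·90/348 = 35.4310; c·n₁/n = 35·258/348 = 25.9483
RR_MH = (38.4077 + 35.4310) / (17.6220 + 25.9483) = 73.8388 / 43.5703 = 1.69470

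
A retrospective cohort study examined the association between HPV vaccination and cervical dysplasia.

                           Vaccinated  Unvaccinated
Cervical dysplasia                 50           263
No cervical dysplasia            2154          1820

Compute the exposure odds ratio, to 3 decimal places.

Reading the table with exposure as columns: a = 50 (Vaccinated, case), b = 2154 (Vaccinated, non-case), c = 263 (Unvaccinated, case), d = 1820.
OR = (a·d)/(b·c) = (50 × 1820) / (2154 × 263) = 91000 / 566502 = 0.16063
Exposure is associated with lower odds of cervical dysplasia (OR = 0.16 < 1).

0.161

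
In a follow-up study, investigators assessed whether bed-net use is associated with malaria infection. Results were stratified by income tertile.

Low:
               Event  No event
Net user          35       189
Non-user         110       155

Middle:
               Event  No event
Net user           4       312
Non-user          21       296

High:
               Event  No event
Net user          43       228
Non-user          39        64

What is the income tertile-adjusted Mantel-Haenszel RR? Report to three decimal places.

0.368

RR_MH = Σ(aᵢ·n₀ᵢ/nᵢ) / Σ(cᵢ·n₁ᵢ/nᵢ), with n₁ᵢ = aᵢ+bᵢ (exposed), n₀ᵢ = cᵢ+dᵢ (unexposed), nᵢ = n₁ᵢ+n₀ᵢ.
Stratum 1 (Low): n₁ = 224, n₀ = 265, n = 489; a·n₀/n = 35·265/489 = 18.9673; c·n₁/n = 110·224/489 = 50.3885
Stratum 2 (Middle): n₁ = 316, n₀ = 317, n = 633; a·n₀/n = 4·317/633 = 2.0032; c·n₁/n = 21·316/633 = 10.4834
Stratum 3 (High): n₁ = 271, n₀ = 103, n = 374; a·n₀/n = 43·103/374 = 11.8422; c·n₁/n = 39·271/374 = 28.2594
RR_MH = (18.9673 + 2.0032 + 11.8422) / (50.3885 + 10.4834 + 28.2594) = 32.8127 / 89.1313 = 0.36814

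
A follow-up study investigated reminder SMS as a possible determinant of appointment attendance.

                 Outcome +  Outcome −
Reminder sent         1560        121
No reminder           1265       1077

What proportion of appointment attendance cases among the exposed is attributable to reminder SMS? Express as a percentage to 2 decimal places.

Cells: a = 1560, b = 121, c = 1265, d = 1077.
Risk in exposed = 1560/1681 = 0.92802; risk in unexposed = 1265/2342 = 0.54014.
RR = 0.92802/0.54014 = 1.71812
AR% = (RR − 1)/RR × 100 = (1.71812 − 1)/1.71812 × 100 = 41.7968%

41.80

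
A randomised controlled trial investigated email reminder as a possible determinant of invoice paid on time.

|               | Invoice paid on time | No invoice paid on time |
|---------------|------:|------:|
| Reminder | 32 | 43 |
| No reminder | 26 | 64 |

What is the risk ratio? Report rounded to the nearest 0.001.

Cells: a = 32, b = 43, c = 26, d = 64.
Risk in exposed = 32/75 = 0.42667; risk in unexposed = 26/90 = 0.28889.
RR = 0.42667 / 0.28889 = 1.47692
The risk among the exposed is 1.48 times that among the unexposed.

1.477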